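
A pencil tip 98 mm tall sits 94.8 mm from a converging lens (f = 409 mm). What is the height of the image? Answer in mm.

128 mm

1/d_i = 1/f − 1/d_o = 1/(409.0) − 1/(94.8) = -0.008104, so d_i = -123.4 mm.
m = −d_i/d_o = +1.302.
|h_i| = |m|·h_o = 1.302 × 98 = 128 mm. The image is virtual, upright and enlarged, on the same side as the object.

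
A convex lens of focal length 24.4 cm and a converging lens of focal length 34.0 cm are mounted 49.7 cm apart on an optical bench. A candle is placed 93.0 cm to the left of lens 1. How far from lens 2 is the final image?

Lens 1: 1/d_i1 = 1/f₁ − 1/d_o1 = 1/(24.4) − 1/(93.0) = 0.03023, so d_i1 = 33.08 cm.
The intermediate image is 33.08 cm to the right of lens 1, which is 49.7 − (33.08) = 16.62 cm to the left of lens 2, so d_o2 = +16.62 cm.
Lens 2: 1/d_i2 = 1/f₂ − 1/d_o2 = 1/(34.0) − 1/(16.62) = -0.03076, so d_i2 = -32.5 cm.
The final image is virtual, 32.5 cm to the left of lens 2 (overall magnification ≈ -0.70).

32.5 cm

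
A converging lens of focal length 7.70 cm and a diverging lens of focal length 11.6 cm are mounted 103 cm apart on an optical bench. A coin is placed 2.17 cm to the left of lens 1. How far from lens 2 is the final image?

10.5 cm

Lens 1: 1/d_i1 = 1/f₁ − 1/d_o1 = 1/(7.70) − 1/(2.17) = -0.3310, so d_i1 = -3.022 cm.
The intermediate image is 3.022 cm to the left of lens 1 (virtual), which is 103 − (-3.022) = 106.0 cm to the left of lens 2, so d_o2 = +106.0 cm.
Lens 2 is diverging, so f₂ = −11.6 cm.
Lens 2: 1/d_i2 = 1/f₂ − 1/d_o2 = 1/(-11.6) − 1/(106.0) = -0.09564, so d_i2 = -10.5 cm.
The final image is virtual, 10.5 cm to the left of lens 2 (overall magnification ≈ 0.14).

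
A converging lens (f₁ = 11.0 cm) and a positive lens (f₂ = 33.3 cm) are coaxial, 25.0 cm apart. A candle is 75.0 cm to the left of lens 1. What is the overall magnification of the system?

m = -0.270

Lens 1: 1/d_i1 = 1/(11.0) − 1/(75.0) = 0.07758, so d_i1 = 12.89 cm; m₁ = −d_i1/d_o1 = -0.1719.
d_o2 = 25.0 − (12.89) = 12.11 cm.
Lens 2: 1/d_i2 = 1/(33.3) − 1/(12.11) = -0.05255, so d_i2 = -19.03 cm; m₂ = −d_i2/d_o2 = +1.571.
m = m₁·m₂ = (-0.1719)(+1.571) = -0.270.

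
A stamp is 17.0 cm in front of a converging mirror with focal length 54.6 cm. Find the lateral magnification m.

m = +1.45

1/d_i = 1/f − 1/d_o = 1/(54.60) − 1/(17.0) = -0.04051, so d_i = -24.69 cm.
m = −d_i/d_o = −(-24.69)/(17.0) = +1.45.
The image is virtual, upright and enlarged, behind the mirror.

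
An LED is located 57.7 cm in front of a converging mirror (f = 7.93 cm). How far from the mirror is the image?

9.19 cm

Mirror equation: 1/v = 1/f − 1/u = 1/(7.930) − 1/(57.7) = 0.1261 − 0.01733 = 0.1088, so v = 9.19 cm.
The image is real, inverted and reduced, in front of the mirror.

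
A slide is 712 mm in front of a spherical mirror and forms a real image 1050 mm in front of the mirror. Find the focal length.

Real image ⇒ d_i = +1050 mm.
1/f = 1/d_o + 1/d_i = 1/(712) + 1/(1050) = 0.002357, so f = 424 mm.
Since f is positive, the spherical mirror is concave.

f = 424 mm (concave)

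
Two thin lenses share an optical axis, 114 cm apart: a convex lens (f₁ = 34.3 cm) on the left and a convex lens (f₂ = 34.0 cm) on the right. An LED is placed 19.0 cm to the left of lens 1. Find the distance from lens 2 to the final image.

Lens 1: 1/d_i1 = 1/f₁ − 1/d_o1 = 1/(34.3) − 1/(19.0) = -0.02348, so d_i1 = -42.59 cm.
The intermediate image is 42.59 cm to the left of lens 1 (virtual), which is 114 − (-42.59) = 156.6 cm to the left of lens 2, so d_o2 = +156.6 cm.
Lens 2: 1/d_i2 = 1/f₂ − 1/d_o2 = 1/(34.0) − 1/(156.6) = 0.02303, so d_i2 = 43.4 cm.
The final image is real, 43.4 cm to the right of lens 2 (overall magnification ≈ -0.62).

43.4 cm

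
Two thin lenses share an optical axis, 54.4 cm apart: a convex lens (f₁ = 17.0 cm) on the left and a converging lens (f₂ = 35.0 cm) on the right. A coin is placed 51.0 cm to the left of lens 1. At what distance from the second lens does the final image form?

Lens 1: 1/d_i1 = 1/f₁ − 1/d_o1 = 1/(17.0) − 1/(51.0) = 0.03922, so d_i1 = 25.50 cm.
The intermediate image is 25.50 cm to the right of lens 1, which is 54.4 − (25.50) = 28.90 cm to the left of lens 2, so d_o2 = +28.90 cm.
Lens 2: 1/d_i2 = 1/f₂ − 1/d_o2 = 1/(35.0) − 1/(28.90) = -0.006031, so d_i2 = -166 cm.
The final image is virtual, 166 cm to the left of lens 2 (overall magnification ≈ -2.9).

166 cm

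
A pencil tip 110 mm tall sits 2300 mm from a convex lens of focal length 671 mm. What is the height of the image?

45.3 mm

1/d_i = 1/f − 1/d_o = 1/(671.0) − 1/(2300) = 0.001056, so d_i = 947.4 mm.
m = −d_i/d_o = -0.4119.
|h_i| = |m|·h_o = 0.4119 × 110 = 45.3 mm. The image is real, inverted and reduced, on the far side of the lens.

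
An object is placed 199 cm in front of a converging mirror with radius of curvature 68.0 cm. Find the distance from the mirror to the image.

41.0 cm

f = R/2 = 68.0/2 = 34.00 cm.
Mirror equation: 1/s_i = 1/f − 1/s_o = 1/(34.00) − 1/(199) = 0.02941 − 0.005025 = 0.02439, so s_i = 41.0 cm.
The image is real, inverted and reduced, in front of the mirror.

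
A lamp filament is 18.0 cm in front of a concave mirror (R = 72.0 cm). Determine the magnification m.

f = R/2 = 72.0/2 = 36.00 cm.
1/d_i = 1/f − 1/d_o = 1/(36.00) − 1/(18.0) = -0.02778, so d_i = -36.00 cm.
m = −d_i/d_o = −(-36.00)/(18.0) = +2.00.
The image is virtual, upright and enlarged, behind the mirror.

m = +2.00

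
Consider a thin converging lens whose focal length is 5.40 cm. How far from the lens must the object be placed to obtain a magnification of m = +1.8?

m = −d_i/d_o ⇒ d_i = −m·d_o.
1/f = 1/d_o + 1/d_i = 1/d_o − 1/(m·d_o) = (1 − 1/m)/d_o, so d_o = f(1 − 1/m) = (5.400)(1 − 1/(+1.8)) = 2.40 cm.

2.40 cm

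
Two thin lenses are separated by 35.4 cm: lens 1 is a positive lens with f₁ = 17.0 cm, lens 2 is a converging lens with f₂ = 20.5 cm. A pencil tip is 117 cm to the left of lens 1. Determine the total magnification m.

Lens 1: 1/d_i1 = 1/(17.0) − 1/(117) = 0.05028, so d_i1 = 19.89 cm; m₁ = −d_i1/d_o1 = -0.1700.
d_o2 = 35.4 − (19.89) = 15.51 cm.
Lens 2: 1/d_i2 = 1/(20.5) − 1/(15.51) = -0.01569, so d_i2 = -63.72 cm; m₂ = −d_i2/d_o2 = +4.108.
m = m₁·m₂ = (-0.1700)(+4.108) = -0.698.

m = -0.698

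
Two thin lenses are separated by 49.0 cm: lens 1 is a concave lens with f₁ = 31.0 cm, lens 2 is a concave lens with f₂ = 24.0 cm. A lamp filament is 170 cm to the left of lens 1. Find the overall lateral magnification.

f₁ = −31.0 cm (diverging).
Lens 1: 1/d_i1 = 1/(-31.0) − 1/(170) = -0.03814, so d_i1 = -26.22 cm; m₁ = −d_i1/d_o1 = +0.1542.
d_o2 = 49.0 − (-26.22) = 75.22 cm.
f₂ = −24.0 cm (diverging).
Lens 2: 1/d_i2 = 1/(-24.0) − 1/(75.22) = -0.05496, so d_i2 = -18.19 cm; m₂ = −d_i2/d_o2 = +0.2419.
m = m₁·m₂ = (+0.1542)(+0.2419) = +0.0373.

m = +0.0373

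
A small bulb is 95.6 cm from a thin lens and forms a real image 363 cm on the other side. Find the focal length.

Real image ⇒ d_i = +363 cm.
1/f = 1/d_o + 1/d_i = 1/(95.6) + 1/(363) = 0.01322, so f = 75.7 cm.
Since f is positive, the thin lens is converging.

f = 75.7 cm (converging)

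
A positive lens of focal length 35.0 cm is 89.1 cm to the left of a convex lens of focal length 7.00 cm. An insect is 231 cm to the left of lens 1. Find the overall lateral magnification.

Lens 1: 1/d_i1 = 1/(35.0) − 1/(231) = 0.02424, so d_i1 = 41.25 cm; m₁ = −d_i1/d_o1 = -0.1786.
d_o2 = 89.1 − (41.25) = 47.85 cm.
Lens 2: 1/d_i2 = 1/(7.00) − 1/(47.85) = 0.1220, so d_i2 = 8.200 cm; m₂ = −d_i2/d_o2 = -0.1714.
m = m₁·m₂ = (-0.1786)(-0.1714) = +0.0306.

m = +0.0306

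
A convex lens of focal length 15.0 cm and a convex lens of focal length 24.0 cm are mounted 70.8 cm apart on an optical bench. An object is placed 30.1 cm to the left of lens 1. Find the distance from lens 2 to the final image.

58.1 cm

Lens 1: 1/d_i1 = 1/f₁ − 1/d_o1 = 1/(15.0) − 1/(30.1) = 0.03344, so d_i1 = 29.90 cm.
The intermediate image is 29.90 cm to the right of lens 1, which is 70.8 − (29.90) = 40.90 cm to the left of lens 2, so d_o2 = +40.90 cm.
Lens 2: 1/d_i2 = 1/f₂ − 1/d_o2 = 1/(24.0) − 1/(40.90) = 0.01722, so d_i2 = 58.1 cm.
The final image is real, 58.1 cm to the right of lens 2 (overall magnification ≈ 1.4).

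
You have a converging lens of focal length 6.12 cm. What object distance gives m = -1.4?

10.5 cm

m = −d_i/d_o ⇒ d_i = −m·d_o.
1/f = 1/d_o + 1/d_i = 1/d_o − 1/(m·d_o) = (1 − 1/m)/d_o, so d_o = f(1 − 1/m) = (6.120)(1 − 1/(-1.4)) = 10.5 cm.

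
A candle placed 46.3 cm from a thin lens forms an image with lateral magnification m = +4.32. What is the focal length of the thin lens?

m = −d_i/d_o ⇒ d_i = −m·d_o = −(+4.32)·(46.3) = -200.0 cm.
1/f = 1/d_o + 1/d_i = 1/(46.3) + 1/(-200.0) = 0.01660, so f = 60.2 cm.
Since f is positive, the thin lens is converging.

f = 60.2 cm (converging)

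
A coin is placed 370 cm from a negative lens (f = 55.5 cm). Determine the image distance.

For a negative lens, f = -55.5 cm.
Thin-lens equation: 1/v = 1/f − 1/u = 1/(-55.50) − 1/(370) = -0.01802 − 0.002703 = -0.02072, so v = -48.3 cm.
The image is virtual, upright and reduced, on the same side as the object.

48.3 cm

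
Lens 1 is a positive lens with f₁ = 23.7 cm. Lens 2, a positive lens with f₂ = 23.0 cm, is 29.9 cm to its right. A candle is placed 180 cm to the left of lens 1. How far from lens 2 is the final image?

2.94 cm

Lens 1: 1/d_i1 = 1/f₁ − 1/d_o1 = 1/(23.7) − 1/(180) = 0.03664, so d_i1 = 27.29 cm.
The intermediate image is 27.29 cm to the right of lens 1, which is 29.9 − (27.29) = 2.610 cm to the left of lens 2, so d_o2 = +2.610 cm.
Lens 2: 1/d_i2 = 1/f₂ − 1/d_o2 = 1/(23.0) − 1/(2.610) = -0.3397, so d_i2 = -2.94 cm.
The final image is virtual, 2.94 cm to the left of lens 2 (overall magnification ≈ -0.17).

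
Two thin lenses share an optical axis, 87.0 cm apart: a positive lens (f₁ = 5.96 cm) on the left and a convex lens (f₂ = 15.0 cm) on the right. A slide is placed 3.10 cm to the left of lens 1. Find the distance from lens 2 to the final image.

Lens 1: 1/d_i1 = 1/f₁ − 1/d_o1 = 1/(5.96) − 1/(3.10) = -0.1548, so d_i1 = -6.460 cm.
The intermediate image is 6.460 cm to the left of lens 1 (virtual), which is 87.0 − (-6.460) = 93.46 cm to the left of lens 2, so d_o2 = +93.46 cm.
Lens 2: 1/d_i2 = 1/f₂ − 1/d_o2 = 1/(15.0) − 1/(93.46) = 0.05597, so d_i2 = 17.9 cm.
The final image is real, 17.9 cm to the right of lens 2 (overall magnification ≈ -0.40).

17.9 cm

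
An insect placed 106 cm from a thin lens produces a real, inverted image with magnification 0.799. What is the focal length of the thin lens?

f = 47.1 cm (converging)

m = −d_i/d_o ⇒ d_i = −m·d_o = −(-0.799)·(106) = 84.69 cm.
1/f = 1/d_o + 1/d_i = 1/(106) + 1/(84.69) = 0.02124, so f = 47.1 cm.
Since f is positive, the thin lens is converging.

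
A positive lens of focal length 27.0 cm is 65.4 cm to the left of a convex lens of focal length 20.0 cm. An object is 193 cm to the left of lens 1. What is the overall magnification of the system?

m = +0.232

Lens 1: 1/d_i1 = 1/(27.0) − 1/(193) = 0.03186, so d_i1 = 31.39 cm; m₁ = −d_i1/d_o1 = -0.1626.
d_o2 = 65.4 − (31.39) = 34.01 cm.
Lens 2: 1/d_i2 = 1/(20.0) − 1/(34.01) = 0.02060, so d_i2 = 48.55 cm; m₂ = −d_i2/d_o2 = -1.428.
m = m₁·m₂ = (-0.1626)(-1.428) = +0.232.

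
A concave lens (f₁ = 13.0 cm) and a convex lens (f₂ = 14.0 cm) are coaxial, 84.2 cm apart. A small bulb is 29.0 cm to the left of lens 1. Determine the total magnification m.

m = -0.0547

f₁ = −13.0 cm (diverging).
Lens 1: 1/d_i1 = 1/(-13.0) − 1/(29.0) = -0.1114, so d_i1 = -8.976 cm; m₁ = −d_i1/d_o1 = +0.3095.
d_o2 = 84.2 − (-8.976) = 93.18 cm.
Lens 2: 1/d_i2 = 1/(14.0) − 1/(93.18) = 0.06070, so d_i2 = 16.48 cm; m₂ = −d_i2/d_o2 = -0.1768.
m = m₁·m₂ = (+0.3095)(-0.1768) = -0.0547.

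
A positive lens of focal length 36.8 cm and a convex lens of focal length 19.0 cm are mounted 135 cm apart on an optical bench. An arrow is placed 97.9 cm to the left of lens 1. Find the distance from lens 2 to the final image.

25.3 cm

Lens 1: 1/d_i1 = 1/f₁ − 1/d_o1 = 1/(36.8) − 1/(97.9) = 0.01696, so d_i1 = 58.96 cm.
The intermediate image is 58.96 cm to the right of lens 1, which is 135 − (58.96) = 76.04 cm to the left of lens 2, so d_o2 = +76.04 cm.
Lens 2: 1/d_i2 = 1/f₂ − 1/d_o2 = 1/(19.0) − 1/(76.04) = 0.03948, so d_i2 = 25.3 cm.
The final image is real, 25.3 cm to the right of lens 2 (overall magnification ≈ 0.20).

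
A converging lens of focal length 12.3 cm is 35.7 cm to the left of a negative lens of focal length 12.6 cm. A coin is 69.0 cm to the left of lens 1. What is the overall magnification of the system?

Lens 1: 1/d_i1 = 1/(12.3) − 1/(69.0) = 0.06681, so d_i1 = 14.97 cm; m₁ = −d_i1/d_o1 = -0.2170.
d_o2 = 35.7 − (14.97) = 20.73 cm.
f₂ = −12.6 cm (diverging).
Lens 2: 1/d_i2 = 1/(-12.6) − 1/(20.73) = -0.1276, so d_i2 = -7.837 cm; m₂ = −d_i2/d_o2 = +0.3780.
m = m₁·m₂ = (-0.2170)(+0.3780) = -0.0820.

m = -0.0820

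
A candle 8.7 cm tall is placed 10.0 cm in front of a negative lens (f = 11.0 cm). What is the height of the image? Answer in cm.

For a negative lens, f = -11.0 cm.
1/d_i = 1/f − 1/d_o = 1/(-11.00) − 1/(10.0) = -0.1909, so d_i = -5.238 cm.
m = −d_i/d_o = +0.5238.
|h_i| = |m|·h_o = 0.5238 × 8.7 = 4.56 cm. The image is virtual, upright and reduced, on the same side as the object.

4.56 cm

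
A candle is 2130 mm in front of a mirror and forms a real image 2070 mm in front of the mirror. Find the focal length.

Real image ⇒ d_i = +2070 mm.
1/f = 1/d_o + 1/d_i = 1/(2130) + 1/(2070) = 0.0009526, so f = 1050 mm.
Since f is positive, the mirror is concave.

f = 1050 mm (concave)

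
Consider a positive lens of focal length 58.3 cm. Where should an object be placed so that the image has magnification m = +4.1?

m = −d_i/d_o ⇒ d_i = −m·d_o.
1/f = 1/d_o + 1/d_i = 1/d_o − 1/(m·d_o) = (1 − 1/m)/d_o, so d_o = f(1 − 1/m) = (58.30)(1 − 1/(+4.1)) = 44.1 cm.

44.1 cm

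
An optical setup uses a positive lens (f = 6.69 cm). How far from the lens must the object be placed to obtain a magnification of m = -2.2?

m = −d_i/d_o ⇒ d_i = −m·d_o.
1/f = 1/d_o + 1/d_i = 1/d_o − 1/(m·d_o) = (1 − 1/m)/d_o, so d_o = f(1 − 1/m) = (6.690)(1 − 1/(-2.2)) = 9.73 cm.

9.73 cm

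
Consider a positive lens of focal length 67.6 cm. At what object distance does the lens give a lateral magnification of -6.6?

m = −d_i/d_o ⇒ d_i = −m·d_o.
1/f = 1/d_o + 1/d_i = 1/d_o − 1/(m·d_o) = (1 − 1/m)/d_o, so d_o = f(1 − 1/m) = (67.60)(1 − 1/(-6.6)) = 77.8 cm.

77.8 cm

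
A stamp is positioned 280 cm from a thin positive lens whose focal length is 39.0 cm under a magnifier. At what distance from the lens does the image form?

Lens equation: 1/d_i = 1/f − 1/d_o = 1/(39.00) − 1/(280) = 0.02564 − 0.003571 = 0.02207, so d_i = 45.3 cm.
The image is real, inverted and reduced, on the far side of the lens.

45.3 cm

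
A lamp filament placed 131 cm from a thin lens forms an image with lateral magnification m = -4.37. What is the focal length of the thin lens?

m = −d_i/d_o ⇒ d_i = −m·d_o = −(-4.37)·(131) = 572.5 cm.
1/f = 1/d_o + 1/d_i = 1/(131) + 1/(572.5) = 0.009380, so f = 107 cm.
Since f is positive, the thin lens is converging.

f = 107 cm (converging)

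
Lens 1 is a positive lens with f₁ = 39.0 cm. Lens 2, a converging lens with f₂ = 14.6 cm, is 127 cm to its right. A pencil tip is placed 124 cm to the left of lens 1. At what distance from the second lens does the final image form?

18.4 cm

Lens 1: 1/d_i1 = 1/f₁ − 1/d_o1 = 1/(39.0) − 1/(124) = 0.01758, so d_i1 = 56.89 cm.
The intermediate image is 56.89 cm to the right of lens 1, which is 127 − (56.89) = 70.11 cm to the left of lens 2, so d_o2 = +70.11 cm.
Lens 2: 1/d_i2 = 1/f₂ − 1/d_o2 = 1/(14.6) − 1/(70.11) = 0.05423, so d_i2 = 18.4 cm.
The final image is real, 18.4 cm to the right of lens 2 (overall magnification ≈ 0.12).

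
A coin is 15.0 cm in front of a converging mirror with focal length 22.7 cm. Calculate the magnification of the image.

1/d_i = 1/f − 1/d_o = 1/(22.70) − 1/(15.0) = -0.02261, so d_i = -44.22 cm.
m = −d_i/d_o = −(-44.22)/(15.0) = +2.95.
The image is virtual, upright and enlarged, behind the mirror.

m = +2.95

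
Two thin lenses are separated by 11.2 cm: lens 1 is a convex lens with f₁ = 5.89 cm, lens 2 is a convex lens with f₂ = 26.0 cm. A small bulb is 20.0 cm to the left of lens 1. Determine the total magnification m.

m = -0.469

Lens 1: 1/d_i1 = 1/(5.89) − 1/(20.0) = 0.1198, so d_i1 = 8.349 cm; m₁ = −d_i1/d_o1 = -0.4174.
d_o2 = 11.2 − (8.349) = 2.851 cm.
Lens 2: 1/d_i2 = 1/(26.0) − 1/(2.851) = -0.3123, so d_i2 = -3.202 cm; m₂ = −d_i2/d_o2 = +1.123.
m = m₁·m₂ = (-0.4174)(+1.123) = -0.469.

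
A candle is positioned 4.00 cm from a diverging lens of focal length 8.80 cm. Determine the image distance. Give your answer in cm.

For a diverging lens, f = -8.80 cm.
Thin-lens equation: 1/d_i = 1/f − 1/d_o = 1/(-8.800) − 1/(4.00) = -0.1136 − 0.2500 = -0.3636, so d_i = -2.75 cm.
The image is virtual, upright and reduced, on the same side as the object.

2.75 cm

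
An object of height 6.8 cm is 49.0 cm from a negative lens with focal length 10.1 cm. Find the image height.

For a negative lens, f = -10.1 cm.
1/d_i = 1/f − 1/d_o = 1/(-10.10) − 1/(49.0) = -0.1194, so d_i = -8.374 cm.
m = −d_i/d_o = +0.1709.
|h_i| = |m|·h_o = 0.1709 × 6.8 = 1.16 cm. The image is virtual, upright and reduced, on the same side as the object.

1.16 cm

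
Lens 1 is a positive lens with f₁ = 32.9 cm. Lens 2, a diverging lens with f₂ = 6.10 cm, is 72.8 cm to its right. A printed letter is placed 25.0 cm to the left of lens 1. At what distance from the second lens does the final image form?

5.90 cm

Lens 1: 1/d_i1 = 1/f₁ − 1/d_o1 = 1/(32.9) − 1/(25.0) = -0.009605, so d_i1 = -104.1 cm.
The intermediate image is 104.1 cm to the left of lens 1 (virtual), which is 72.8 − (-104.1) = 176.9 cm to the left of lens 2, so d_o2 = +176.9 cm.
Lens 2 is diverging, so f₂ = −6.10 cm.
Lens 2: 1/d_i2 = 1/f₂ − 1/d_o2 = 1/(-6.10) − 1/(176.9) = -0.1696, so d_i2 = -5.90 cm.
The final image is virtual, 5.90 cm to the left of lens 2 (overall magnification ≈ 0.14).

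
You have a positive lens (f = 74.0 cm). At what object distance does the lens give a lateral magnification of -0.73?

m = −d_i/d_o ⇒ d_i = −m·d_o.
1/f = 1/d_o + 1/d_i = 1/d_o − 1/(m·d_o) = (1 − 1/m)/d_o, so d_o = f(1 − 1/m) = (74.00)(1 − 1/(-0.73)) = 175 cm.

175 cm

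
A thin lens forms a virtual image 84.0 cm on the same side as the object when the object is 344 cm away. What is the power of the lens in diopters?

Virtual image ⇒ d_i = −84.0 cm.
1/f = 1/d_o + 1/d_i = 1/(344) + 1/(-84.0) = -0.008998 cm⁻¹.
f = -111.1 cm = -1.111 m, so P = 1/f = -0.900 D.

P = -0.900 D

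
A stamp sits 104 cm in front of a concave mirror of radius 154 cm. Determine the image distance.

f = R/2 = 154/2 = 77.00 cm.
Mirror equation: 1/s_i = 1/f − 1/s_o = 1/(77.00) − 1/(104) = 0.01299 − 0.009615 = 0.003372, so s_i = 297 cm.
The image is real, inverted and enlarged, in front of the mirror.

297 cm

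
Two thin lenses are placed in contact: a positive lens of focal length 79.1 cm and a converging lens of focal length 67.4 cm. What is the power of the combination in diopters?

P₁ = 1/f₁ = 1/(0.791 m) = +1.264 D; P₂ = 1/f₂ = 1/(0.674 m) = +1.484 D.
For thin lenses in contact, P = P₁ + P₂ = (+1.264) + (+1.484) = +2.75 D.

P = +2.75 D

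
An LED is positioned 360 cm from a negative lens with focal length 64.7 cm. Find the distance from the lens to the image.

54.8 cm

For a negative lens, f = -64.7 cm.
Lens equation: 1/q = 1/f − 1/p = 1/(-64.70) − 1/(360) = -0.01546 − 0.002778 = -0.01823, so q = -54.8 cm.
The image is virtual, upright and reduced, on the same side as the object.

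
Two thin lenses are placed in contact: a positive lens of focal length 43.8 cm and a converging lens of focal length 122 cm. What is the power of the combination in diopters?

P = +3.10 D

P₁ = 1/f₁ = 1/(0.438 m) = +2.283 D; P₂ = 1/f₂ = 1/(1.22 m) = +0.8197 D.
For thin lenses in contact, P = P₁ + P₂ = (+2.283) + (+0.8197) = +3.10 D.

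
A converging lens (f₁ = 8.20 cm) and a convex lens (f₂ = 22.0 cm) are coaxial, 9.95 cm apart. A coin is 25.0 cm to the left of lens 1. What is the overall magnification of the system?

m = -0.443

Lens 1: 1/d_i1 = 1/(8.20) − 1/(25.0) = 0.08195, so d_i1 = 12.20 cm; m₁ = −d_i1/d_o1 = -0.4880.
d_o2 = 9.95 − (12.20) = -2.250 cm (virtual object).
Lens 2: 1/d_i2 = 1/(22.0) − 1/(-2.250) = 0.4899, so d_i2 = 2.041 cm; m₂ = −d_i2/d_o2 = +0.9072.
m = m₁·m₂ = (-0.4880)(+0.9072) = -0.443.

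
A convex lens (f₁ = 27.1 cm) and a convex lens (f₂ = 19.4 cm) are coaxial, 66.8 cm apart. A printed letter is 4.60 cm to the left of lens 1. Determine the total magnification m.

Lens 1: 1/d_i1 = 1/(27.1) − 1/(4.60) = -0.1805, so d_i1 = -5.540 cm; m₁ = −d_i1/d_o1 = +1.204.
d_o2 = 66.8 − (-5.540) = 72.34 cm.
Lens 2: 1/d_i2 = 1/(19.4) − 1/(72.34) = 0.03772, so d_i2 = 26.51 cm; m₂ = −d_i2/d_o2 = -0.3665.
m = m₁·m₂ = (+1.204)(-0.3665) = -0.441.

m = -0.441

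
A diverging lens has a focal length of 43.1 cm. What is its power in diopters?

For a diverging lens, f = −43.1 cm.
f = -43.1 cm = -0.431 m.
P = 1/f = 1/(-0.431 m) = -2.32 D.

P = -2.32 D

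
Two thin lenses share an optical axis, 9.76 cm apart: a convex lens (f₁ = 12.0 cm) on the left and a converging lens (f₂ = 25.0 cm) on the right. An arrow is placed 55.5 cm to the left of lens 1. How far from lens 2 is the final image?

4.54 cm

Lens 1: 1/d_i1 = 1/f₁ − 1/d_o1 = 1/(12.0) − 1/(55.5) = 0.06532, so d_i1 = 15.31 cm.
The intermediate image is 15.31 cm to the right of lens 1, which lies 5.550 cm to the right of lens 2 — a virtual object — so d_o2 = −5.550 cm.
Lens 2: 1/d_i2 = 1/f₂ − 1/d_o2 = 1/(25.0) − 1/(-5.550) = 0.2202, so d_i2 = 4.54 cm.
The final image is real, 4.54 cm to the right of lens 2 (overall magnification ≈ -0.23).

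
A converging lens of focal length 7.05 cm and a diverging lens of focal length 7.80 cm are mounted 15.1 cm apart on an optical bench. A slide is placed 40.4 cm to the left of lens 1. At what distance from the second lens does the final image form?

3.56 cm

Lens 1: 1/d_i1 = 1/f₁ − 1/d_o1 = 1/(7.05) − 1/(40.4) = 0.1171, so d_i1 = 8.540 cm.
The intermediate image is 8.540 cm to the right of lens 1, which is 15.1 − (8.540) = 6.560 cm to the left of lens 2, so d_o2 = +6.560 cm.
Lens 2 is diverging, so f₂ = −7.80 cm.
Lens 2: 1/d_i2 = 1/f₂ − 1/d_o2 = 1/(-7.80) − 1/(6.560) = -0.2806, so d_i2 = -3.56 cm.
The final image is virtual, 3.56 cm to the left of lens 2 (overall magnification ≈ -0.11).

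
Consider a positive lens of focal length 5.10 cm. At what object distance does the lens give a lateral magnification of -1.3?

9.02 cm

m = −d_i/d_o ⇒ d_i = −m·d_o.
1/f = 1/d_o + 1/d_i = 1/d_o − 1/(m·d_o) = (1 − 1/m)/d_o, so d_o = f(1 − 1/m) = (5.100)(1 − 1/(-1.3)) = 9.02 cm.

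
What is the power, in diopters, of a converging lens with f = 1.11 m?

P = +0.901 D

P = 1/f = 1/(1.11 m) = +0.901 D.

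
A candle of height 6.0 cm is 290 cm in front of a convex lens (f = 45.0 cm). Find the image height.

1/d_i = 1/f − 1/d_o = 1/(45.00) − 1/(290) = 0.01877, so d_i = 53.27 cm.
m = −d_i/d_o = -0.1837.
|h_i| = |m|·h_o = 0.1837 × 6.0 = 1.10 cm. The image is real, inverted and reduced, on the far side of the lens.

1.10 cm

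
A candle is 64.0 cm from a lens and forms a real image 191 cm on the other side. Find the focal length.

Real image ⇒ d_i = +191 cm.
1/f = 1/d_o + 1/d_i = 1/(64.0) + 1/(191) = 0.02086, so f = 47.9 cm.
Since f is positive, the lens is converging.

f = 47.9 cm (converging)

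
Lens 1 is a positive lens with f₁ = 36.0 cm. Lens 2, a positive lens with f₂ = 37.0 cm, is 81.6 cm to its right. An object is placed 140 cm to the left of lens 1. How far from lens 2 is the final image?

318 cm

Lens 1: 1/d_i1 = 1/f₁ − 1/d_o1 = 1/(36.0) − 1/(140) = 0.02063, so d_i1 = 48.46 cm.
The intermediate image is 48.46 cm to the right of lens 1, which is 81.6 − (48.46) = 33.14 cm to the left of lens 2, so d_o2 = +33.14 cm.
Lens 2: 1/d_i2 = 1/f₂ − 1/d_o2 = 1/(37.0) − 1/(33.14) = -0.003148, so d_i2 = -318 cm.
The final image is virtual, 318 cm to the left of lens 2 (overall magnification ≈ -3.3).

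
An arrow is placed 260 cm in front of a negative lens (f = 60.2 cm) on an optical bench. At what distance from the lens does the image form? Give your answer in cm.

48.9 cm

For a negative lens, f = -60.2 cm.
Thin-lens equation: 1/v = 1/f − 1/u = 1/(-60.20) − 1/(260) = -0.01661 − 0.003846 = -0.02046, so v = -48.9 cm.
The image is virtual, upright and reduced, on the same side as the object.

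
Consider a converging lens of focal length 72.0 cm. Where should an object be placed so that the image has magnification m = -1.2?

132 cm

m = −d_i/d_o ⇒ d_i = −m·d_o.
1/f = 1/d_o + 1/d_i = 1/d_o − 1/(m·d_o) = (1 − 1/m)/d_o, so d_o = f(1 − 1/m) = (72.00)(1 − 1/(-1.2)) = 132 cm.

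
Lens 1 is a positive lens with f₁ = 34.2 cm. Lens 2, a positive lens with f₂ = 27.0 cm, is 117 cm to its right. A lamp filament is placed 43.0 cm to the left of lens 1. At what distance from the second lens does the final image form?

Lens 1: 1/d_i1 = 1/f₁ − 1/d_o1 = 1/(34.2) − 1/(43.0) = 0.005984, so d_i1 = 167.1 cm.
The intermediate image is 167.1 cm to the right of lens 1, which lies 50.10 cm to the right of lens 2 — a virtual object — so d_o2 = −50.10 cm.
Lens 2: 1/d_i2 = 1/f₂ − 1/d_o2 = 1/(27.0) − 1/(-50.10) = 0.05700, so d_i2 = 17.5 cm.
The final image is real, 17.5 cm to the right of lens 2 (overall magnification ≈ -1.4).

17.5 cm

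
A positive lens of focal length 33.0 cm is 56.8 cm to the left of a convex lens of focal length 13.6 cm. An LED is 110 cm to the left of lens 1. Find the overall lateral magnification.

m = -1.48

Lens 1: 1/d_i1 = 1/(33.0) − 1/(110) = 0.02121, so d_i1 = 47.14 cm; m₁ = −d_i1/d_o1 = -0.4285.
d_o2 = 56.8 − (47.14) = 9.660 cm.
Lens 2: 1/d_i2 = 1/(13.6) − 1/(9.660) = -0.02999, so d_i2 = -33.34 cm; m₂ = −d_i2/d_o2 = +3.452.
m = m₁·m₂ = (-0.4285)(+3.452) = -1.48.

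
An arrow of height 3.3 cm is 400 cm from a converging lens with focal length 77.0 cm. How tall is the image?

1/d_i = 1/f − 1/d_o = 1/(77.00) − 1/(400) = 0.01049, so d_i = 95.36 cm.
m = −d_i/d_o = -0.2384.
|h_i| = |m|·h_o = 0.2384 × 3.3 = 0.787 cm. The image is real, inverted and reduced, on the far side of the lens.

0.787 cm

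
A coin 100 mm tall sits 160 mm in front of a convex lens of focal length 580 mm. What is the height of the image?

138 mm

1/d_i = 1/f − 1/d_o = 1/(580.0) − 1/(160) = -0.004526, so d_i = -221.0 mm.
m = −d_i/d_o = +1.381.
|h_i| = |m|·h_o = 1.381 × 100 = 138 mm. The image is virtual, upright and enlarged, on the same side as the object.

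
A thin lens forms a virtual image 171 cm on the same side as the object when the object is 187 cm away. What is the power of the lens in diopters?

Virtual image ⇒ d_i = −171 cm.
1/f = 1/d_o + 1/d_i = 1/(187) + 1/(-171) = -0.0005004 cm⁻¹.
f = -1999 cm = -19.99 m, so P = 1/f = -0.0500 D.

P = -0.0500 D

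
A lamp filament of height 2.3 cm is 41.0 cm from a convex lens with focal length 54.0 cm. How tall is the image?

9.55 cm

1/d_i = 1/f − 1/d_o = 1/(54.00) − 1/(41.0) = -0.005872, so d_i = -170.3 cm.
m = −d_i/d_o = +4.154.
|h_i| = |m|·h_o = 4.154 × 2.3 = 9.55 cm. The image is virtual, upright and enlarged, on the same side as the object.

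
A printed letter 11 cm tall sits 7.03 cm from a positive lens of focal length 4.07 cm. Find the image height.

15.1 cm

1/d_i = 1/f − 1/d_o = 1/(4.070) − 1/(7.03) = 0.1035, so d_i = 9.666 cm.
m = −d_i/d_o = -1.375.
|h_i| = |m|·h_o = 1.375 × 11 = 15.1 cm. The image is real, inverted and enlarged, on the far side of the lens.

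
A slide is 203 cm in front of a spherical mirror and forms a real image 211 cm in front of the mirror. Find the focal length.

f = 103 cm (concave)

Real image ⇒ d_i = +211 cm.
1/f = 1/d_o + 1/d_i = 1/(203) + 1/(211) = 0.009665, so f = 103 cm.
Since f is positive, the spherical mirror is concave.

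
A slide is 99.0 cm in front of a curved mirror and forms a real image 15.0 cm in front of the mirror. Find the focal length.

f = 13.0 cm (concave)

Real image ⇒ d_i = +15.0 cm.
1/f = 1/d_o + 1/d_i = 1/(99.0) + 1/(15.0) = 0.07677, so f = 13.0 cm.
Since f is positive, the curved mirror is concave.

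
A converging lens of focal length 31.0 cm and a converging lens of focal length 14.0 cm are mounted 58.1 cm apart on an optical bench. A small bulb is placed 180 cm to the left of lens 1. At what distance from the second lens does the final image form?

43.5 cm

Lens 1: 1/d_i1 = 1/f₁ − 1/d_o1 = 1/(31.0) − 1/(180) = 0.02670, so d_i1 = 37.45 cm.
The intermediate image is 37.45 cm to the right of lens 1, which is 58.1 − (37.45) = 20.65 cm to the left of lens 2, so d_o2 = +20.65 cm.
Lens 2: 1/d_i2 = 1/f₂ − 1/d_o2 = 1/(14.0) − 1/(20.65) = 0.02300, so d_i2 = 43.5 cm.
The final image is real, 43.5 cm to the right of lens 2 (overall magnification ≈ 0.44).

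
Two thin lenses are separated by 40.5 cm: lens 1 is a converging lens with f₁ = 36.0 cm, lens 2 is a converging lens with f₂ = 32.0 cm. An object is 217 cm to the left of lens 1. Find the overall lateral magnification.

m = -0.184

Lens 1: 1/d_i1 = 1/(36.0) − 1/(217) = 0.02317, so d_i1 = 43.16 cm; m₁ = −d_i1/d_o1 = -0.1989.
d_o2 = 40.5 − (43.16) = -2.660 cm (virtual object).
Lens 2: 1/d_i2 = 1/(32.0) − 1/(-2.660) = 0.4072, so d_i2 = 2.456 cm; m₂ = −d_i2/d_o2 = +0.9233.
m = m₁·m₂ = (-0.1989)(+0.9233) = -0.184.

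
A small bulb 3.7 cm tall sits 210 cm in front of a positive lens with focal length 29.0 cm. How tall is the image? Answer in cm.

0.593 cm

1/d_i = 1/f − 1/d_o = 1/(29.00) − 1/(210) = 0.02972, so d_i = 33.65 cm.
m = −d_i/d_o = -0.1602.
|h_i| = |m|·h_o = 0.1602 × 3.7 = 0.593 cm. The image is real, inverted and reduced, on the far side of the lens.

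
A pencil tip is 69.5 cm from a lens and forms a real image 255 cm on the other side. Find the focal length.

Real image ⇒ d_i = +255 cm.
1/f = 1/d_o + 1/d_i = 1/(69.5) + 1/(255) = 0.01831, so f = 54.6 cm.
Since f is positive, the lens is converging.

f = 54.6 cm (converging)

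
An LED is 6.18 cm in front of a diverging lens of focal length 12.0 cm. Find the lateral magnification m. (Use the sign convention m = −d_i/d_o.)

For a diverging lens, f = -12.0 cm.
1/d_i = 1/f − 1/d_o = 1/(-12.00) − 1/(6.18) = -0.2451, so d_i = -4.079 cm.
m = −d_i/d_o = −(-4.079)/(6.18) = +0.660.
The image is virtual, upright and reduced, on the same side as the object.

m = +0.660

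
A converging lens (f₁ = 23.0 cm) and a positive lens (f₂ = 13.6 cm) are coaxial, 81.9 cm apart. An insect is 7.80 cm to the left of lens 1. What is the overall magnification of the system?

m = -0.257

Lens 1: 1/d_i1 = 1/(23.0) − 1/(7.80) = -0.08473, so d_i1 = -11.80 cm; m₁ = −d_i1/d_o1 = +1.513.
d_o2 = 81.9 − (-11.80) = 93.70 cm.
Lens 2: 1/d_i2 = 1/(13.6) − 1/(93.70) = 0.06286, so d_i2 = 15.91 cm; m₂ = −d_i2/d_o2 = -0.1698.
m = m₁·m₂ = (+1.513)(-0.1698) = -0.257.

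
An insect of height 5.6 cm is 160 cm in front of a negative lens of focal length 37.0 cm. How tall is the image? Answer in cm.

For a negative lens, f = -37.0 cm.
1/d_i = 1/f − 1/d_o = 1/(-37.00) − 1/(160) = -0.03328, so d_i = -30.05 cm.
m = −d_i/d_o = +0.1878.
|h_i| = |m|·h_o = 0.1878 × 5.6 = 1.05 cm. The image is virtual, upright and reduced, on the same side as the object.

1.05 cm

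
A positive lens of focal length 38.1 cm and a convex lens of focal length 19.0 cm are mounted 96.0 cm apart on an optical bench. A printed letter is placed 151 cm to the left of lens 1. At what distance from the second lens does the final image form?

32.9 cm

Lens 1: 1/d_i1 = 1/f₁ − 1/d_o1 = 1/(38.1) − 1/(151) = 0.01962, so d_i1 = 50.96 cm.
The intermediate image is 50.96 cm to the right of lens 1, which is 96.0 − (50.96) = 45.04 cm to the left of lens 2, so d_o2 = +45.04 cm.
Lens 2: 1/d_i2 = 1/f₂ − 1/d_o2 = 1/(19.0) − 1/(45.04) = 0.03043, so d_i2 = 32.9 cm.
The final image is real, 32.9 cm to the right of lens 2 (overall magnification ≈ 0.25).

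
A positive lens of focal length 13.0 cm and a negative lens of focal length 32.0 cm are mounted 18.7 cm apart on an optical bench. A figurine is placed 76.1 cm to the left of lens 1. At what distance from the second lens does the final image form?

Lens 1: 1/d_i1 = 1/f₁ − 1/d_o1 = 1/(13.0) − 1/(76.1) = 0.06378, so d_i1 = 15.68 cm.
The intermediate image is 15.68 cm to the right of lens 1, which is 18.7 − (15.68) = 3.020 cm to the left of lens 2, so d_o2 = +3.020 cm.
Lens 2 is diverging, so f₂ = −32.0 cm.
Lens 2: 1/d_i2 = 1/f₂ − 1/d_o2 = 1/(-32.0) − 1/(3.020) = -0.3624, so d_i2 = -2.76 cm.
The final image is virtual, 2.76 cm to the left of lens 2 (overall magnification ≈ -0.19).

2.76 cm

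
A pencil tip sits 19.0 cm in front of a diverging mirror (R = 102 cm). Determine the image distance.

f = R/2 = 102/2 = 51.00 cm; for a diverging mirror, f = -51.00 cm.
Mirror equation: 1/d_i = 1/f − 1/d_o = 1/(-51.00) − 1/(19.0) = -0.01961 − 0.05263 = -0.07224, so d_i = -13.8 cm.
The image is virtual, upright and reduced, behind the mirror.

13.8 cm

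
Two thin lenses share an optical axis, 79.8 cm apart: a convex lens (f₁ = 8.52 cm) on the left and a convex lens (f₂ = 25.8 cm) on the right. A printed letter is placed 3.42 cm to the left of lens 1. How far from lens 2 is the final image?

36.9 cm

Lens 1: 1/d_i1 = 1/f₁ − 1/d_o1 = 1/(8.52) − 1/(3.42) = -0.1750, so d_i1 = -5.713 cm.
The intermediate image is 5.713 cm to the left of lens 1 (virtual), which is 79.8 − (-5.713) = 85.51 cm to the left of lens 2, so d_o2 = +85.51 cm.
Lens 2: 1/d_i2 = 1/f₂ − 1/d_o2 = 1/(25.8) − 1/(85.51) = 0.02707, so d_i2 = 36.9 cm.
The final image is real, 36.9 cm to the right of lens 2 (overall magnification ≈ -0.72).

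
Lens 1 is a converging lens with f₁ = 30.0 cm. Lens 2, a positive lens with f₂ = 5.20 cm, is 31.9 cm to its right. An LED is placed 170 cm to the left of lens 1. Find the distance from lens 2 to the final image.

Lens 1: 1/d_i1 = 1/f₁ − 1/d_o1 = 1/(30.0) − 1/(170) = 0.02745, so d_i1 = 36.43 cm.
The intermediate image is 36.43 cm to the right of lens 1, which lies 4.530 cm to the right of lens 2 — a virtual object — so d_o2 = −4.530 cm.
Lens 2: 1/d_i2 = 1/f₂ − 1/d_o2 = 1/(5.20) − 1/(-4.530) = 0.4131, so d_i2 = 2.42 cm.
The final image is real, 2.42 cm to the right of lens 2 (overall magnification ≈ -0.11).

2.42 cm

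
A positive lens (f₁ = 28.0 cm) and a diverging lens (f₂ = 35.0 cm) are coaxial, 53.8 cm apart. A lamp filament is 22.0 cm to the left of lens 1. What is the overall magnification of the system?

m = +0.853

Lens 1: 1/d_i1 = 1/(28.0) − 1/(22.0) = -0.009740, so d_i1 = -102.7 cm; m₁ = −d_i1/d_o1 = +4.668.
d_o2 = 53.8 − (-102.7) = 156.5 cm.
f₂ = −35.0 cm (diverging).
Lens 2: 1/d_i2 = 1/(-35.0) − 1/(156.5) = -0.03496, so d_i2 = -28.60 cm; m₂ = −d_i2/d_o2 = +0.1828.
m = m₁·m₂ = (+4.668)(+0.1828) = +0.853.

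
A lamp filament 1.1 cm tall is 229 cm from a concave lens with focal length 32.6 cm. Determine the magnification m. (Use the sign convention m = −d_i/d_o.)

m = +0.125

For a concave lens, f = -32.6 cm.
1/d_i = 1/f − 1/d_o = 1/(-32.60) − 1/(229) = -0.03504, so d_i = -28.54 cm.
m = −d_i/d_o = −(-28.54)/(229) = +0.125.
The image is virtual, upright and reduced, on the same side as the object.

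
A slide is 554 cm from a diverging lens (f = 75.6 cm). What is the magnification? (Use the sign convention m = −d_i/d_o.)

m = +0.120

For a diverging lens, f = -75.6 cm.
1/d_i = 1/f − 1/d_o = 1/(-75.60) − 1/(554) = -0.01503, so d_i = -66.52 cm.
m = −d_i/d_o = −(-66.52)/(554) = +0.120.
The image is virtual, upright and reduced, on the same side as the object.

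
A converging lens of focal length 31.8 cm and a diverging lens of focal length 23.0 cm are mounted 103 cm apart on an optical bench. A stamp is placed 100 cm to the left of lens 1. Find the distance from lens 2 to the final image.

Lens 1: 1/d_i1 = 1/f₁ − 1/d_o1 = 1/(31.8) − 1/(100) = 0.02145, so d_i1 = 46.63 cm.
The intermediate image is 46.63 cm to the right of lens 1, which is 103 − (46.63) = 56.37 cm to the left of lens 2, so d_o2 = +56.37 cm.
Lens 2 is diverging, so f₂ = −23.0 cm.
Lens 2: 1/d_i2 = 1/f₂ − 1/d_o2 = 1/(-23.0) − 1/(56.37) = -0.06122, so d_i2 = -16.3 cm.
The final image is virtual, 16.3 cm to the left of lens 2 (overall magnification ≈ -0.14).

16.3 cm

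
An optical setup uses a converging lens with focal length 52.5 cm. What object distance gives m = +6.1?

m = −d_i/d_o ⇒ d_i = −m·d_o.
1/f = 1/d_o + 1/d_i = 1/d_o − 1/(m·d_o) = (1 − 1/m)/d_o, so d_o = f(1 − 1/m) = (52.50)(1 − 1/(+6.1)) = 43.9 cm.

43.9 cm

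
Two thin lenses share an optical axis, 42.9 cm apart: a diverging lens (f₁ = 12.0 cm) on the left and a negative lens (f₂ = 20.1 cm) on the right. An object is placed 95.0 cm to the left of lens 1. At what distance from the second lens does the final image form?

Lens 1 is diverging, so f₁ = −12.0 cm.
Lens 1: 1/d_i1 = 1/f₁ − 1/d_o1 = 1/(-12.0) − 1/(95.0) = -0.09386, so d_i1 = -10.65 cm.
The intermediate image is 10.65 cm to the left of lens 1 (virtual), which is 42.9 − (-10.65) = 53.55 cm to the left of lens 2, so d_o2 = +53.55 cm.
Lens 2 is diverging, so f₂ = −20.1 cm.
Lens 2: 1/d_i2 = 1/f₂ − 1/d_o2 = 1/(-20.1) − 1/(53.55) = -0.06843, so d_i2 = -14.6 cm.
The final image is virtual, 14.6 cm to the left of lens 2 (overall magnification ≈ 0.031).

14.6 cm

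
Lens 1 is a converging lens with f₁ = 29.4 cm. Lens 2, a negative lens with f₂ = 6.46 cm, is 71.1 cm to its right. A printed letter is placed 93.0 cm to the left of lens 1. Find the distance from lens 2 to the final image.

5.25 cm

Lens 1: 1/d_i1 = 1/f₁ − 1/d_o1 = 1/(29.4) − 1/(93.0) = 0.02326, so d_i1 = 42.99 cm.
The intermediate image is 42.99 cm to the right of lens 1, which is 71.1 − (42.99) = 28.11 cm to the left of lens 2, so d_o2 = +28.11 cm.
Lens 2 is diverging, so f₂ = −6.46 cm.
Lens 2: 1/d_i2 = 1/f₂ − 1/d_o2 = 1/(-6.46) − 1/(28.11) = -0.1904, so d_i2 = -5.25 cm.
The final image is virtual, 5.25 cm to the left of lens 2 (overall magnification ≈ -0.086).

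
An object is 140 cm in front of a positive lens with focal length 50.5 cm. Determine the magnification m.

1/d_i = 1/f − 1/d_o = 1/(50.50) − 1/(140) = 0.01266, so d_i = 78.99 cm.
m = −d_i/d_o = −(78.99)/(140) = -0.564.
The image is real, inverted and reduced, on the far side of the lens.

m = -0.564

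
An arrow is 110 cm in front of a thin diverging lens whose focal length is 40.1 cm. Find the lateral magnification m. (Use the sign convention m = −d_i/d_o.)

For a diverging lens, f = -40.1 cm.
1/d_i = 1/f − 1/d_o = 1/(-40.10) − 1/(110) = -0.03403, so d_i = -29.39 cm.
m = −d_i/d_o = −(-29.39)/(110) = +0.267.
The image is virtual, upright and reduced, on the same side as the object.

m = +0.267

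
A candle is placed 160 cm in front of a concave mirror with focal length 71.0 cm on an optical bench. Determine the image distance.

Mirror equation: 1/d_i = 1/f − 1/d_o = 1/(71.00) − 1/(160) = 0.01408 − 0.006250 = 0.007835, so d_i = 128 cm.
The image is real, inverted and reduced, in front of the mirror.

128 cm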